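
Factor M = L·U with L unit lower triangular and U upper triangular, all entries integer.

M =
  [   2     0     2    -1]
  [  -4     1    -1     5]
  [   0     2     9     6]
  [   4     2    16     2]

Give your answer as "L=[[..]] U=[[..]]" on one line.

  R1 -= -2·R0 → [0,1,3,3]
  R2 -= 0·R0 → [0,2,9,6]
  R3 -= 2·R0 → [0,2,12,4]
  R2 -= 2·R1 → [0,0,3,0]
  R3 -= 2·R1 → [0,0,6,-2]
  R3 -= 2·R2 → [0,0,0,-2]

L=[[1,0,0,0],[-2,1,0,0],[0,2,1,0],[2,2,2,1]] U=[[2,0,2,-1],[0,1,3,3],[0,0,3,0],[0,0,0,-2]]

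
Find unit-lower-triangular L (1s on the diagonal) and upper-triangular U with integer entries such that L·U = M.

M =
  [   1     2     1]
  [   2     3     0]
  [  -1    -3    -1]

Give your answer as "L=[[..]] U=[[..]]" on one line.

L=[[1,0,0],[2,1,0],[-1,1,1]] U=[[1,2,1],[0,-1,-2],[0,0,2]]

  R1 -= 2·R0 → [0,-1,-2]
  R2 -= -1·R0 → [0,-1,0]
  R2 -= 1·R1 → [0,0,2]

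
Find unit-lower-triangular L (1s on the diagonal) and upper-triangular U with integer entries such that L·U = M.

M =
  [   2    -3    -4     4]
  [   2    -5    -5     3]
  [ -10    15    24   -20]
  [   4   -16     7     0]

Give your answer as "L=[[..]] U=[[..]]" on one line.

L=[[1,0,0,0],[1,1,0,0],[-5,0,1,0],[2,5,5,1]] U=[[2,-3,-4,4],[0,-2,-1,-1],[0,0,4,0],[0,0,0,-3]]

  R1 -= 1·R0 → [0,-2,-1,-1]
  R2 -= -5·R0 → [0,0,4,0]
  R3 -= 2·R0 → [0,-10,15,-8]
  R2 -= 0·R1 → [0,0,4,0]
  R3 -= 5·R1 → [0,0,20,-3]
  R3 -= 5·R2 → [0,0,0,-3]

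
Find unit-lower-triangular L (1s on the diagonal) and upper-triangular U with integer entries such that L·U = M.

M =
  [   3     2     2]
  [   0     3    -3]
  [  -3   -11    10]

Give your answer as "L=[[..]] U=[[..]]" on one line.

L=[[1,0,0],[0,1,0],[-1,-3,1]] U=[[3,2,2],[0,3,-3],[0,0,3]]

  row1 -= 0·row0 → [0,3,-3]
  row2 -= -1·row0 → [0,-9,12]
  row2 -= -3·row1 → [0,0,3]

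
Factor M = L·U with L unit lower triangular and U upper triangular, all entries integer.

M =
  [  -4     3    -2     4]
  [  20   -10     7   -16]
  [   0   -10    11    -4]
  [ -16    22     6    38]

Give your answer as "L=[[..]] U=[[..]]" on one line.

L=[[1,0,0,0],[-5,1,0,0],[0,-2,1,0],[4,2,4,1]] U=[[-4,3,-2,4],[0,5,-3,4],[0,0,5,4],[0,0,0,-2]]

  r1 -= -5·r0 → [0,5,-3,4]
  r2 -= 0·r0 → [0,-10,11,-4]
  r3 -= 4·r0 → [0,10,14,22]
  r2 -= -2·r1 → [0,0,5,4]
  r3 -= 2·r1 → [0,0,20,14]
  r3 -= 4·r2 → [0,0,0,-2]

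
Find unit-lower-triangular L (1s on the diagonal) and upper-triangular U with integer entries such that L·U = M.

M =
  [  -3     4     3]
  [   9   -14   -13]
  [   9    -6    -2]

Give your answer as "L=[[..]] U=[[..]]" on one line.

L=[[1,0,0],[-3,1,0],[-3,-3,1]] U=[[-3,4,3],[0,-2,-4],[0,0,-5]]

  row1 -= -3·row0 → [0,-2,-4]
  row2 -= -3·row0 → [0,6,7]
  row2 -= -3·row1 → [0,0,-5]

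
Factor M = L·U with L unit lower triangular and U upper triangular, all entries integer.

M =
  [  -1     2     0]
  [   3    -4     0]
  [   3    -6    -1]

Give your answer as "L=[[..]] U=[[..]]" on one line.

L=[[1,0,0],[-3,1,0],[-3,0,1]] U=[[-1,2,0],[0,2,0],[0,0,-1]]

  r1 -= -3·r0 → [0,2,0]
  r2 -= -3·r0 → [0,0,-1]
  r2 -= 0·r1 → [0,0,-1]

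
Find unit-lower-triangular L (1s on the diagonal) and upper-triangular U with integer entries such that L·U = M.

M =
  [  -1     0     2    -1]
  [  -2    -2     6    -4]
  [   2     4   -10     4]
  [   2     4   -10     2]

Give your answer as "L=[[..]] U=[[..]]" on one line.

  r1 -= 2·r0 → [0,-2,2,-2]
  r2 -= -2·r0 → [0,4,-6,2]
  r3 -= -2·r0 → [0,4,-6,0]
  r2 -= -2·r1 → [0,0,-2,-2]
  r3 -= -2·r1 → [0,0,-2,-4]
  r3 -= 1·r2 → [0,0,0,-2]

L=[[1,0,0,0],[2,1,0,0],[-2,-2,1,0],[-2,-2,1,1]] U=[[-1,0,2,-1],[0,-2,2,-2],[0,0,-2,-2],[0,0,0,-2]]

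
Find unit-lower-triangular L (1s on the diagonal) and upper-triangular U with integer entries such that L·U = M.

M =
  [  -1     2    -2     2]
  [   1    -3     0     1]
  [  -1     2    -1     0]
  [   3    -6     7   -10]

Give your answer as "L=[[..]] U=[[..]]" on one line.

L=[[1,0,0,0],[-1,1,0,0],[1,0,1,0],[-3,0,1,1]] U=[[-1,2,-2,2],[0,-1,-2,3],[0,0,1,-2],[0,0,0,-2]]

  row1 -= -1·row0 → [0,-1,-2,3]
  row2 -= 1·row0 → [0,0,1,-2]
  row3 -= -3·row0 → [0,0,1,-4]
  row2 -= 0·row1 → [0,0,1,-2]
  row3 -= 0·row1 → [0,0,1,-4]
  row3 -= 1·row2 → [0,0,0,-2]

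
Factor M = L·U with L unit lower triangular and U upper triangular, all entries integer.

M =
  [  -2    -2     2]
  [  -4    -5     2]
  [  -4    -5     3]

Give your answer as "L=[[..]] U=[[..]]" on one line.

L=[[1,0,0],[2,1,0],[2,1,1]] U=[[-2,-2,2],[0,-1,-2],[0,0,1]]

  R1 -= 2·R0 → [0,-1,-2]
  R2 -= 2·R0 → [0,-1,-1]
  R2 -= 1·R1 → [0,0,1]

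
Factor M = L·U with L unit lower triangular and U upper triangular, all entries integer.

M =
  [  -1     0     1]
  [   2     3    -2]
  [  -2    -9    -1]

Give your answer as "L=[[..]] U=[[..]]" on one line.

  R1 -= -2·R0 → [0,3,0]
  R2 -= 2·R0 → [0,-9,-3]
  R2 -= -3·R1 → [0,0,-3]

L=[[1,0,0],[-2,1,0],[2,-3,1]] U=[[-1,0,1],[0,3,0],[0,0,-3]]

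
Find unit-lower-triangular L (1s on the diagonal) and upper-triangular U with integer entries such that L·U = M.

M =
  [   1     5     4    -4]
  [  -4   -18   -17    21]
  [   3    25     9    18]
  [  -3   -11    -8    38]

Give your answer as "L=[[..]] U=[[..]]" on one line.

  r1 -= -4·r0 → [0,2,-1,5]
  r2 -= 3·r0 → [0,10,-3,30]
  r3 -= -3·r0 → [0,4,4,26]
  r2 -= 5·r1 → [0,0,2,5]
  r3 -= 2·r1 → [0,0,6,16]
  r3 -= 3·r2 → [0,0,0,1]

L=[[1,0,0,0],[-4,1,0,0],[3,5,1,0],[-3,2,3,1]] U=[[1,5,4,-4],[0,2,-1,5],[0,0,2,5],[0,0,0,1]]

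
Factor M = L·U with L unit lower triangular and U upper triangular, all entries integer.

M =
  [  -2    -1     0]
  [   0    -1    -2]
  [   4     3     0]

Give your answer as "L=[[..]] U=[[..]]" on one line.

  R1 -= 0·R0 → [0,-1,-2]
  R2 -= -2·R0 → [0,1,0]
  R2 -= -1·R1 → [0,0,-2]

L=[[1,0,0],[0,1,0],[-2,-1,1]] U=[[-2,-1,0],[0,-1,-2],[0,0,-2]]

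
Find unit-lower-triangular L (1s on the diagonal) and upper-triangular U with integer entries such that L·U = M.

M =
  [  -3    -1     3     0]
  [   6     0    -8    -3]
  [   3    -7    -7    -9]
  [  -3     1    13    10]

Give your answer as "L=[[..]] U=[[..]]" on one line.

L=[[1,0,0,0],[-2,1,0,0],[-1,4,1,0],[1,-1,2,1]] U=[[-3,-1,3,0],[0,-2,-2,-3],[0,0,4,3],[0,0,0,1]]

  R1 -= -2·R0 → [0,-2,-2,-3]
  R2 -= -1·R0 → [0,-8,-4,-9]
  R3 -= 1·R0 → [0,2,10,10]
  R2 -= 4·R1 → [0,0,4,3]
  R3 -= -1·R1 → [0,0,8,7]
  R3 -= 2·R2 → [0,0,0,1]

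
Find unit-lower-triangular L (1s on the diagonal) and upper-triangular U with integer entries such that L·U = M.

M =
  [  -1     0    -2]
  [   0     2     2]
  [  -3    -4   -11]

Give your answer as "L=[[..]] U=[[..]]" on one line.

  row1 -= 0·row0 → [0,2,2]
  row2 -= 3·row0 → [0,-4,-5]
  row2 -= -2·row1 → [0,0,-1]

L=[[1,0,0],[0,1,0],[3,-2,1]] U=[[-1,0,-2],[0,2,2],[0,0,-1]]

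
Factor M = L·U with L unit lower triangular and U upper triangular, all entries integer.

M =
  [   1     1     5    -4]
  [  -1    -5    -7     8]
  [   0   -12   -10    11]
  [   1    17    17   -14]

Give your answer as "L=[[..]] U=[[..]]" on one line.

  R1 -= -1·R0 → [0,-4,-2,4]
  R2 -= 0·R0 → [0,-12,-10,11]
  R3 -= 1·R0 → [0,16,12,-10]
  R2 -= 3·R1 → [0,0,-4,-1]
  R3 -= -4·R1 → [0,0,4,6]
  R3 -= -1·R2 → [0,0,0,5]

L=[[1,0,0,0],[-1,1,0,0],[0,3,1,0],[1,-4,-1,1]] U=[[1,1,5,-4],[0,-4,-2,4],[0,0,-4,-1],[0,0,0,5]]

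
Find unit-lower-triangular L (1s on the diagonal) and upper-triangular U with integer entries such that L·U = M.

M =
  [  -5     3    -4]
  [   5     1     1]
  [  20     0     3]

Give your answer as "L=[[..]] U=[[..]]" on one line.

  row1 -= -1·row0 → [0,4,-3]
  row2 -= -4·row0 → [0,12,-13]
  row2 -= 3·row1 → [0,0,-4]

L=[[1,0,0],[-1,1,0],[-4,3,1]] U=[[-5,3,-4],[0,4,-3],[0,0,-4]]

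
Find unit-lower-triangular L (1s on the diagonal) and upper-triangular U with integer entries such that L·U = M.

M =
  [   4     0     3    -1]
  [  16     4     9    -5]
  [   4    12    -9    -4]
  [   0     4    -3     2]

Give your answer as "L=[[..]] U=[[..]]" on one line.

  row1 -= 4·row0 → [0,4,-3,-1]
  row2 -= 1·row0 → [0,12,-12,-3]
  row3 -= 0·row0 → [0,4,-3,2]
  row2 -= 3·row1 → [0,0,-3,0]
  row3 -= 1·row1 → [0,0,0,3]
  row3 -= 0·row2 → [0,0,0,3]

L=[[1,0,0,0],[4,1,0,0],[1,3,1,0],[0,1,0,1]] U=[[4,0,3,-1],[0,4,-3,-1],[0,0,-3,0],[0,0,0,3]]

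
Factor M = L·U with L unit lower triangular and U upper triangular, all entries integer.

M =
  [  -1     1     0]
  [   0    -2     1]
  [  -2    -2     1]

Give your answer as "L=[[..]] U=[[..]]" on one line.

  r1 -= 0·r0 → [0,-2,1]
  r2 -= 2·r0 → [0,-4,1]
  r2 -= 2·r1 → [0,0,-1]

L=[[1,0,0],[0,1,0],[2,2,1]] U=[[-1,1,0],[0,-2,1],[0,0,-1]]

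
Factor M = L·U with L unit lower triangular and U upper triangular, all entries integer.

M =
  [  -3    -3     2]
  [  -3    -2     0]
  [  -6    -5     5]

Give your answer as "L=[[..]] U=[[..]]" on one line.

  row1 -= 1·row0 → [0,1,-2]
  row2 -= 2·row0 → [0,1,1]
  row2 -= 1·row1 → [0,0,3]

L=[[1,0,0],[1,1,0],[2,1,1]] U=[[-3,-3,2],[0,1,-2],[0,0,3]]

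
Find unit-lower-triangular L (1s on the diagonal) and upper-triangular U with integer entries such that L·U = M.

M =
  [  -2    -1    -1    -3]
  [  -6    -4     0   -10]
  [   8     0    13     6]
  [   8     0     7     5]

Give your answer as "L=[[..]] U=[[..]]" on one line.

L=[[1,0,0,0],[3,1,0,0],[-4,4,1,0],[-4,4,3,1]] U=[[-2,-1,-1,-3],[0,-1,3,-1],[0,0,-3,-2],[0,0,0,3]]

  r1 -= 3·r0 → [0,-1,3,-1]
  r2 -= -4·r0 → [0,-4,9,-6]
  r3 -= -4·r0 → [0,-4,3,-7]
  r2 -= 4·r1 → [0,0,-3,-2]
  r3 -= 4·r1 → [0,0,-9,-3]
  r3 -= 3·r2 → [0,0,0,3]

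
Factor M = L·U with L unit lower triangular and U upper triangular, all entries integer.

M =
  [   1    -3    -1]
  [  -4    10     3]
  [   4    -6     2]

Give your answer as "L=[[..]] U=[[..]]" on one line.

  row1 -= -4·row0 → [0,-2,-1]
  row2 -= 4·row0 → [0,6,6]
  row2 -= -3·row1 → [0,0,3]

L=[[1,0,0],[-4,1,0],[4,-3,1]] U=[[1,-3,-1],[0,-2,-1],[0,0,3]]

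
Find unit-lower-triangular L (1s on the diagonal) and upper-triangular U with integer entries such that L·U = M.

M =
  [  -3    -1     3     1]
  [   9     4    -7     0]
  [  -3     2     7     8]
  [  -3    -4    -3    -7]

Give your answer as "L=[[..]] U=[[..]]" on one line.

  r1 -= -3·r0 → [0,1,2,3]
  r2 -= 1·r0 → [0,3,4,7]
  r3 -= 1·r0 → [0,-3,-6,-8]
  r2 -= 3·r1 → [0,0,-2,-2]
  r3 -= -3·r1 → [0,0,0,1]
  r3 -= 0·r2 → [0,0,0,1]

L=[[1,0,0,0],[-3,1,0,0],[1,3,1,0],[1,-3,0,1]] U=[[-3,-1,3,1],[0,1,2,3],[0,0,-2,-2],[0,0,0,1]]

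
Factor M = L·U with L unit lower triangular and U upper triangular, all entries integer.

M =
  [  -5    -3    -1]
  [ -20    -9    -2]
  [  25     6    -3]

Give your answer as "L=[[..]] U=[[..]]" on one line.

  row1 -= 4·row0 → [0,3,2]
  row2 -= -5·row0 → [0,-9,-8]
  row2 -= -3·row1 → [0,0,-2]

L=[[1,0,0],[4,1,0],[-5,-3,1]] U=[[-5,-3,-1],[0,3,2],[0,0,-2]]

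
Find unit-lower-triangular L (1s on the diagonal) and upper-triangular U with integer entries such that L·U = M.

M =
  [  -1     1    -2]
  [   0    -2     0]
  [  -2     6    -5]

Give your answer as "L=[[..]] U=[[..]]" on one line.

L=[[1,0,0],[0,1,0],[2,-2,1]] U=[[-1,1,-2],[0,-2,0],[0,0,-1]]

  R1 -= 0·R0 → [0,-2,0]
  R2 -= 2·R0 → [0,4,-1]
  R2 -= -2·R1 → [0,0,-1]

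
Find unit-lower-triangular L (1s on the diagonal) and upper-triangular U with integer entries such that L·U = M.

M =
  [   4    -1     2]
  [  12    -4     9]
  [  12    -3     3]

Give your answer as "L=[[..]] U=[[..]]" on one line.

  r1 -= 3·r0 → [0,-1,3]
  r2 -= 3·r0 → [0,0,-3]
  r2 -= 0·r1 → [0,0,-3]

L=[[1,0,0],[3,1,0],[3,0,1]] U=[[4,-1,2],[0,-1,3],[0,0,-3]]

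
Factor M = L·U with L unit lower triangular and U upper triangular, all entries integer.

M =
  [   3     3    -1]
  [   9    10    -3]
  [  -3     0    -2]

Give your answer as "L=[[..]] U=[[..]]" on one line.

L=[[1,0,0],[3,1,0],[-1,3,1]] U=[[3,3,-1],[0,1,0],[0,0,-3]]

  r1 -= 3·r0 → [0,1,0]
  r2 -= -1·r0 → [0,3,-3]
  r2 -= 3·r1 → [0,0,-3]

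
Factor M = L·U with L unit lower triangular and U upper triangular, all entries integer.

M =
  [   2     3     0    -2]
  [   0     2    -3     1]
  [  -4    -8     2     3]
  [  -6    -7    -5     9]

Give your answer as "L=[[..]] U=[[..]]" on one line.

  R1 -= 0·R0 → [0,2,-3,1]
  R2 -= -2·R0 → [0,-2,2,-1]
  R3 -= -3·R0 → [0,2,-5,3]
  R2 -= -1·R1 → [0,0,-1,0]
  R3 -= 1·R1 → [0,0,-2,2]
  R3 -= 2·R2 → [0,0,0,2]

L=[[1,0,0,0],[0,1,0,0],[-2,-1,1,0],[-3,1,2,1]] U=[[2,3,0,-2],[0,2,-3,1],[0,0,-1,0],[0,0,0,2]]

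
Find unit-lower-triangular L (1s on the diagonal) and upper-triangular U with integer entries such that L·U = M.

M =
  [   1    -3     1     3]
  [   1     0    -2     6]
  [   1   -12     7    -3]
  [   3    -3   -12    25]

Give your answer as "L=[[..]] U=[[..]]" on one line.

L=[[1,0,0,0],[1,1,0,0],[1,-3,1,0],[3,2,3,1]] U=[[1,-3,1,3],[0,3,-3,3],[0,0,-3,3],[0,0,0,1]]

  R1 -= 1·R0 → [0,3,-3,3]
  R2 -= 1·R0 → [0,-9,6,-6]
  R3 -= 3·R0 → [0,6,-15,16]
  R2 -= -3·R1 → [0,0,-3,3]
  R3 -= 2·R1 → [0,0,-9,10]
  R3 -= 3·R2 → [0,0,0,1]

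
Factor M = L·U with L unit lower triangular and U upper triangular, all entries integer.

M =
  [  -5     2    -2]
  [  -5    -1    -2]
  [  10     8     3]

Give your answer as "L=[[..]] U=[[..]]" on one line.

L=[[1,0,0],[1,1,0],[-2,-4,1]] U=[[-5,2,-2],[0,-3,0],[0,0,-1]]

  row1 -= 1·row0 → [0,-3,0]
  row2 -= -2·row0 → [0,12,-1]
  row2 -= -4·row1 → [0,0,-1]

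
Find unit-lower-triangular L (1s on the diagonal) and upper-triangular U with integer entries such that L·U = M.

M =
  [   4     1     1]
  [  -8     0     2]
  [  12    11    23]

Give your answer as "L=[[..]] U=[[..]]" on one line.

  R1 -= -2·R0 → [0,2,4]
  R2 -= 3·R0 → [0,8,20]
  R2 -= 4·R1 → [0,0,4]

L=[[1,0,0],[-2,1,0],[3,4,1]] U=[[4,1,1],[0,2,4],[0,0,4]]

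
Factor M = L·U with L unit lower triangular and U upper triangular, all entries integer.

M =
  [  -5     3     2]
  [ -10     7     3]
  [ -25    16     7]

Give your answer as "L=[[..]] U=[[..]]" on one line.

  row1 -= 2·row0 → [0,1,-1]
  row2 -= 5·row0 → [0,1,-3]
  row2 -= 1·row1 → [0,0,-2]

L=[[1,0,0],[2,1,0],[5,1,1]] U=[[-5,3,2],[0,1,-1],[0,0,-2]]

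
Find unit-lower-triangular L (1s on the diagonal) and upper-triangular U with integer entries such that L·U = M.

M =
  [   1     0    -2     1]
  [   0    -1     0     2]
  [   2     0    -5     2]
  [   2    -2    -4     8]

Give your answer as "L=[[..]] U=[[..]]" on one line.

L=[[1,0,0,0],[0,1,0,0],[2,0,1,0],[2,2,0,1]] U=[[1,0,-2,1],[0,-1,0,2],[0,0,-1,0],[0,0,0,2]]

  r1 -= 0·r0 → [0,-1,0,2]
  r2 -= 2·r0 → [0,0,-1,0]
  r3 -= 2·r0 → [0,-2,0,6]
  r2 -= 0·r1 → [0,0,-1,0]
  r3 -= 2·r1 → [0,0,0,2]
  r3 -= 0·r2 → [0,0,0,2]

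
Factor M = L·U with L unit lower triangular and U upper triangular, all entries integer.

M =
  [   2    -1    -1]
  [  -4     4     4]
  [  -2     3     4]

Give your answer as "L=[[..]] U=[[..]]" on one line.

L=[[1,0,0],[-2,1,0],[-1,1,1]] U=[[2,-1,-1],[0,2,2],[0,0,1]]

  r1 -= -2·r0 → [0,2,2]
  r2 -= -1·r0 → [0,2,3]
  r2 -= 1·r1 → [0,0,1]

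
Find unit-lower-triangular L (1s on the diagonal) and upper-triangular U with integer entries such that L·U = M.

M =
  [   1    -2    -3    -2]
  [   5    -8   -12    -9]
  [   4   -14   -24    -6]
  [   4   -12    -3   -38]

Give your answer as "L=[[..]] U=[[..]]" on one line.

L=[[1,0,0,0],[5,1,0,0],[4,-3,1,0],[4,-2,-5,1]] U=[[1,-2,-3,-2],[0,2,3,1],[0,0,-3,5],[0,0,0,-3]]

  R1 -= 5·R0 → [0,2,3,1]
  R2 -= 4·R0 → [0,-6,-12,2]
  R3 -= 4·R0 → [0,-4,9,-30]
  R2 -= -3·R1 → [0,0,-3,5]
  R3 -= -2·R1 → [0,0,15,-28]
  R3 -= -5·R2 → [0,0,0,-3]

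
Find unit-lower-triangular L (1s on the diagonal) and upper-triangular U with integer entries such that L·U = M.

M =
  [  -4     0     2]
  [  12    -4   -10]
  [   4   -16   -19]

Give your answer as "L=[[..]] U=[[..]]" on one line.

L=[[1,0,0],[-3,1,0],[-1,4,1]] U=[[-4,0,2],[0,-4,-4],[0,0,-1]]

  row1 -= -3·row0 → [0,-4,-4]
  row2 -= -1·row0 → [0,-16,-17]
  row2 -= 4·row1 → [0,0,-1]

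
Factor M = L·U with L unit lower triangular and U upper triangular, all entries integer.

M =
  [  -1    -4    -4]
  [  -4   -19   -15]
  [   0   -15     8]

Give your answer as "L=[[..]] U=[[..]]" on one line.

L=[[1,0,0],[4,1,0],[0,5,1]] U=[[-1,-4,-4],[0,-3,1],[0,0,3]]

  R1 -= 4·R0 → [0,-3,1]
  R2 -= 0·R0 → [0,-15,8]
  R2 -= 5·R1 → [0,0,3]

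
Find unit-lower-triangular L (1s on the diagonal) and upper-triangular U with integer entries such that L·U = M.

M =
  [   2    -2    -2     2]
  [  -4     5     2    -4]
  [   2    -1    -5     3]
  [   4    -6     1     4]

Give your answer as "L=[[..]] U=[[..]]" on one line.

  R1 -= -2·R0 → [0,1,-2,0]
  R2 -= 1·R0 → [0,1,-3,1]
  R3 -= 2·R0 → [0,-2,5,0]
  R2 -= 1·R1 → [0,0,-1,1]
  R3 -= -2·R1 → [0,0,1,0]
  R3 -= -1·R2 → [0,0,0,1]

L=[[1,0,0,0],[-2,1,0,0],[1,1,1,0],[2,-2,-1,1]] U=[[2,-2,-2,2],[0,1,-2,0],[0,0,-1,1],[0,0,0,1]]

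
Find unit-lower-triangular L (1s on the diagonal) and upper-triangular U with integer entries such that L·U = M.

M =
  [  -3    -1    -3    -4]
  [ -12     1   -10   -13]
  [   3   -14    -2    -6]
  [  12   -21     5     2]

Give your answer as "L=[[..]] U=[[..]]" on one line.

  r1 -= 4·r0 → [0,5,2,3]
  r2 -= -1·r0 → [0,-15,-5,-10]
  r3 -= -4·r0 → [0,-25,-7,-14]
  r2 -= -3·r1 → [0,0,1,-1]
  r3 -= -5·r1 → [0,0,3,1]
  r3 -= 3·r2 → [0,0,0,4]

L=[[1,0,0,0],[4,1,0,0],[-1,-3,1,0],[-4,-5,3,1]] U=[[-3,-1,-3,-4],[0,5,2,3],[0,0,1,-1],[0,0,0,4]]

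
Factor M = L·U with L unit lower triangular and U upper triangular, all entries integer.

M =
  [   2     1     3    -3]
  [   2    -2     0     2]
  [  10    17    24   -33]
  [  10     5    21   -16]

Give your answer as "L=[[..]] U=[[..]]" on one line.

  row1 -= 1·row0 → [0,-3,-3,5]
  row2 -= 5·row0 → [0,12,9,-18]
  row3 -= 5·row0 → [0,0,6,-1]
  row2 -= -4·row1 → [0,0,-3,2]
  row3 -= 0·row1 → [0,0,6,-1]
  row3 -= -2·row2 → [0,0,0,3]

L=[[1,0,0,0],[1,1,0,0],[5,-4,1,0],[5,0,-2,1]] U=[[2,1,3,-3],[0,-3,-3,5],[0,0,-3,2],[0,0,0,3]]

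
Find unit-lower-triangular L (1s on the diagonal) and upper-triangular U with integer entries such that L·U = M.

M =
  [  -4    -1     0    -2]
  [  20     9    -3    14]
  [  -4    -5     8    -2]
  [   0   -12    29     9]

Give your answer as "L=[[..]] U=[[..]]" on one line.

L=[[1,0,0,0],[-5,1,0,0],[1,-1,1,0],[0,-3,4,1]] U=[[-4,-1,0,-2],[0,4,-3,4],[0,0,5,4],[0,0,0,5]]

  R1 -= -5·R0 → [0,4,-3,4]
  R2 -= 1·R0 → [0,-4,8,0]
  R3 -= 0·R0 → [0,-12,29,9]
  R2 -= -1·R1 → [0,0,5,4]
  R3 -= -3·R1 → [0,0,20,21]
  R3 -= 4·R2 → [0,0,0,5]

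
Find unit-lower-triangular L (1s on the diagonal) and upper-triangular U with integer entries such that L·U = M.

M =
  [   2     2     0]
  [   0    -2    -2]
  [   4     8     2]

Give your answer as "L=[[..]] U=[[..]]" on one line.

  R1 -= 0·R0 → [0,-2,-2]
  R2 -= 2·R0 → [0,4,2]
  R2 -= -2·R1 → [0,0,-2]

L=[[1,0,0],[0,1,0],[2,-2,1]] U=[[2,2,0],[0,-2,-2],[0,0,-2]]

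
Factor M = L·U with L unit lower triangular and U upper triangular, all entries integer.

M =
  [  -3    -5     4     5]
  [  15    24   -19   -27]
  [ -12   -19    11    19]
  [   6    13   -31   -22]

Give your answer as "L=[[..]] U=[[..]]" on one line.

L=[[1,0,0,0],[-5,1,0,0],[4,-1,1,0],[-2,-3,5,1]] U=[[-3,-5,4,5],[0,-1,1,-2],[0,0,-4,-3],[0,0,0,-3]]

  R1 -= -5·R0 → [0,-1,1,-2]
  R2 -= 4·R0 → [0,1,-5,-1]
  R3 -= -2·R0 → [0,3,-23,-12]
  R2 -= -1·R1 → [0,0,-4,-3]
  R3 -= -3·R1 → [0,0,-20,-18]
  R3 -= 5·R2 → [0,0,0,-3]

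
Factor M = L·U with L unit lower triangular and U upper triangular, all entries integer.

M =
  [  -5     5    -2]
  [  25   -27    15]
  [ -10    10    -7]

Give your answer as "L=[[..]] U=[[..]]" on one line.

  r1 -= -5·r0 → [0,-2,5]
  r2 -= 2·r0 → [0,0,-3]
  r2 -= 0·r1 → [0,0,-3]

L=[[1,0,0],[-5,1,0],[2,0,1]] U=[[-5,5,-2],[0,-2,5],[0,0,-3]]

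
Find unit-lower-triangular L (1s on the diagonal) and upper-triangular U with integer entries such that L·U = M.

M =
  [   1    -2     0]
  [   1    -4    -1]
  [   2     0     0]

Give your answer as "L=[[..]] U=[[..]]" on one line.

L=[[1,0,0],[1,1,0],[2,-2,1]] U=[[1,-2,0],[0,-2,-1],[0,0,-2]]

  row1 -= 1·row0 → [0,-2,-1]
  row2 -= 2·row0 → [0,4,0]
  row2 -= -2·row1 → [0,0,-2]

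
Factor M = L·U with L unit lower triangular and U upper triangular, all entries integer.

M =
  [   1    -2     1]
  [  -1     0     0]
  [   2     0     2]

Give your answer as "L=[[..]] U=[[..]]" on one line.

  R1 -= -1·R0 → [0,-2,1]
  R2 -= 2·R0 → [0,4,0]
  R2 -= -2·R1 → [0,0,2]

L=[[1,0,0],[-1,1,0],[2,-2,1]] U=[[1,-2,1],[0,-2,1],[0,0,2]]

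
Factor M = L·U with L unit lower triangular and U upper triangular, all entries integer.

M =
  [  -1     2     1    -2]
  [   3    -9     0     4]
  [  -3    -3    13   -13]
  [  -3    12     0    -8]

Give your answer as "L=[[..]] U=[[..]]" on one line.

L=[[1,0,0,0],[-3,1,0,0],[3,3,1,0],[3,-2,3,1]] U=[[-1,2,1,-2],[0,-3,3,-2],[0,0,1,-1],[0,0,0,-3]]

  r1 -= -3·r0 → [0,-3,3,-2]
  r2 -= 3·r0 → [0,-9,10,-7]
  r3 -= 3·r0 → [0,6,-3,-2]
  r2 -= 3·r1 → [0,0,1,-1]
  r3 -= -2·r1 → [0,0,3,-6]
  r3 -= 3·r2 → [0,0,0,-3]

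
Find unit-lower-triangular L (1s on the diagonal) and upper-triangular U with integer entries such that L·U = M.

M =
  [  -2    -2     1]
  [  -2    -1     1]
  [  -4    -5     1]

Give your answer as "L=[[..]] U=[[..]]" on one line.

L=[[1,0,0],[1,1,0],[2,-1,1]] U=[[-2,-2,1],[0,1,0],[0,0,-1]]

  row1 -= 1·row0 → [0,1,0]
  row2 -= 2·row0 → [0,-1,-1]
  row2 -= -1·row1 → [0,0,-1]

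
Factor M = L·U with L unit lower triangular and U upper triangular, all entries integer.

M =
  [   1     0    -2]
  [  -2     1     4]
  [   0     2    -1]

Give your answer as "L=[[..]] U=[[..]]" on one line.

L=[[1,0,0],[-2,1,0],[0,2,1]] U=[[1,0,-2],[0,1,0],[0,0,-1]]

  row1 -= -2·row0 → [0,1,0]
  row2 -= 0·row0 → [0,2,-1]
  row2 -= 2·row1 → [0,0,-1]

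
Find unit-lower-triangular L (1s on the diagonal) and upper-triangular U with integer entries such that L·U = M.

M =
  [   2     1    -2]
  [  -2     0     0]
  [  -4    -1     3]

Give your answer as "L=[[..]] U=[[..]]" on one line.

L=[[1,0,0],[-1,1,0],[-2,1,1]] U=[[2,1,-2],[0,1,-2],[0,0,1]]

  row1 -= -1·row0 → [0,1,-2]
  row2 -= -2·row0 → [0,1,-1]
  row2 -= 1·row1 → [0,0,1]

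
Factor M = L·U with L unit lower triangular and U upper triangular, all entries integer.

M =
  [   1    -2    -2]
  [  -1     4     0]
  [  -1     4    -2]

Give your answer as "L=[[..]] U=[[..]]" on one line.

  R1 -= -1·R0 → [0,2,-2]
  R2 -= -1·R0 → [0,2,-4]
  R2 -= 1·R1 → [0,0,-2]

L=[[1,0,0],[-1,1,0],[-1,1,1]] U=[[1,-2,-2],[0,2,-2],[0,0,-2]]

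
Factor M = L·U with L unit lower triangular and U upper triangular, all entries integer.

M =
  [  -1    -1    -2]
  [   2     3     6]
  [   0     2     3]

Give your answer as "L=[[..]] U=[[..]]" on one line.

  row1 -= -2·row0 → [0,1,2]
  row2 -= 0·row0 → [0,2,3]
  row2 -= 2·row1 → [0,0,-1]

L=[[1,0,0],[-2,1,0],[0,2,1]] U=[[-1,-1,-2],[0,1,2],[0,0,-1]]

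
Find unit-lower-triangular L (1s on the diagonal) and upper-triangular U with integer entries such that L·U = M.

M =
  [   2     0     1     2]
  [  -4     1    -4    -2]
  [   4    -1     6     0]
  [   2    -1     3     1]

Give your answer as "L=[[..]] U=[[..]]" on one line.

  r1 -= -2·r0 → [0,1,-2,2]
  r2 -= 2·r0 → [0,-1,4,-4]
  r3 -= 1·r0 → [0,-1,2,-1]
  r2 -= -1·r1 → [0,0,2,-2]
  r3 -= -1·r1 → [0,0,0,1]
  r3 -= 0·r2 → [0,0,0,1]

L=[[1,0,0,0],[-2,1,0,0],[2,-1,1,0],[1,-1,0,1]] U=[[2,0,1,2],[0,1,-2,2],[0,0,2,-2],[0,0,0,1]]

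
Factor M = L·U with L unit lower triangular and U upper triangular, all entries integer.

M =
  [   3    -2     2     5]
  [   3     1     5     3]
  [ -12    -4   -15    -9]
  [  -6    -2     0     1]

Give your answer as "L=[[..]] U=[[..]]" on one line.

  R1 -= 1·R0 → [0,3,3,-2]
  R2 -= -4·R0 → [0,-12,-7,11]
  R3 -= -2·R0 → [0,-6,4,11]
  R2 -= -4·R1 → [0,0,5,3]
  R3 -= -2·R1 → [0,0,10,7]
  R3 -= 2·R2 → [0,0,0,1]

L=[[1,0,0,0],[1,1,0,0],[-4,-4,1,0],[-2,-2,2,1]] U=[[3,-2,2,5],[0,3,3,-2],[0,0,5,3],[0,0,0,1]]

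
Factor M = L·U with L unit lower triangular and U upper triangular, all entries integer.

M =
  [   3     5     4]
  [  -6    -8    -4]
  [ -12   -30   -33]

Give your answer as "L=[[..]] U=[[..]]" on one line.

L=[[1,0,0],[-2,1,0],[-4,-5,1]] U=[[3,5,4],[0,2,4],[0,0,3]]

  r1 -= -2·r0 → [0,2,4]
  r2 -= -4·r0 → [0,-10,-17]
  r2 -= -5·r1 → [0,0,3]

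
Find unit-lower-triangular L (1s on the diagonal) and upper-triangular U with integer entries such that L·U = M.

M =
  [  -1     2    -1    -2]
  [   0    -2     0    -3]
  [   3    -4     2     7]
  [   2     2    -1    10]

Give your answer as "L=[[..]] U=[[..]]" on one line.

  R1 -= 0·R0 → [0,-2,0,-3]
  R2 -= -3·R0 → [0,2,-1,1]
  R3 -= -2·R0 → [0,6,-3,6]
  R2 -= -1·R1 → [0,0,-1,-2]
  R3 -= -3·R1 → [0,0,-3,-3]
  R3 -= 3·R2 → [0,0,0,3]

L=[[1,0,0,0],[0,1,0,0],[-3,-1,1,0],[-2,-3,3,1]] U=[[-1,2,-1,-2],[0,-2,0,-3],[0,0,-1,-2],[0,0,0,3]]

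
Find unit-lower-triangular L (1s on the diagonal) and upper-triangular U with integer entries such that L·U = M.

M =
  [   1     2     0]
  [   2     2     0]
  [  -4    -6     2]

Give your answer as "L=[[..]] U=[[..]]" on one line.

L=[[1,0,0],[2,1,0],[-4,-1,1]] U=[[1,2,0],[0,-2,0],[0,0,2]]

  row1 -= 2·row0 → [0,-2,0]
  row2 -= -4·row0 → [0,2,2]
  row2 -= -1·row1 → [0,0,2]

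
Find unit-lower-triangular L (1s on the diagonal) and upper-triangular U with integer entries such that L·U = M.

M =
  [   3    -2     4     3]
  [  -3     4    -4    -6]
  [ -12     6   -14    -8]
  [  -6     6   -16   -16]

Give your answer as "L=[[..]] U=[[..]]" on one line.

L=[[1,0,0,0],[-1,1,0,0],[-4,-1,1,0],[-2,1,-4,1]] U=[[3,-2,4,3],[0,2,0,-3],[0,0,2,1],[0,0,0,-3]]

  row1 -= -1·row0 → [0,2,0,-3]
  row2 -= -4·row0 → [0,-2,2,4]
  row3 -= -2·row0 → [0,2,-8,-10]
  row2 -= -1·row1 → [0,0,2,1]
  row3 -= 1·row1 → [0,0,-8,-7]
  row3 -= -4·row2 → [0,0,0,-3]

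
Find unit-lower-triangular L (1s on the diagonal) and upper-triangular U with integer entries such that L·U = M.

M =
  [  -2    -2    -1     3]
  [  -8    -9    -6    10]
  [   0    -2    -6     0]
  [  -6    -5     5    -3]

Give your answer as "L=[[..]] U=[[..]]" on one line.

L=[[1,0,0,0],[4,1,0,0],[0,2,1,0],[3,-1,-3,1]] U=[[-2,-2,-1,3],[0,-1,-2,-2],[0,0,-2,4],[0,0,0,-2]]

  row1 -= 4·row0 → [0,-1,-2,-2]
  row2 -= 0·row0 → [0,-2,-6,0]
  row3 -= 3·row0 → [0,1,8,-12]
  row2 -= 2·row1 → [0,0,-2,4]
  row3 -= -1·row1 → [0,0,6,-14]
  row3 -= -3·row2 → [0,0,0,-2]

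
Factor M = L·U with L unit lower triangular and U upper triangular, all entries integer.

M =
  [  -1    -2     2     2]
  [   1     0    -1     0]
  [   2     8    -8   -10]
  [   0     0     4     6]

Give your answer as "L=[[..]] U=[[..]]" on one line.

  row1 -= -1·row0 → [0,-2,1,2]
  row2 -= -2·row0 → [0,4,-4,-6]
  row3 -= 0·row0 → [0,0,4,6]
  row2 -= -2·row1 → [0,0,-2,-2]
  row3 -= 0·row1 → [0,0,4,6]
  row3 -= -2·row2 → [0,0,0,2]

L=[[1,0,0,0],[-1,1,0,0],[-2,-2,1,0],[0,0,-2,1]] U=[[-1,-2,2,2],[0,-2,1,2],[0,0,-2,-2],[0,0,0,2]]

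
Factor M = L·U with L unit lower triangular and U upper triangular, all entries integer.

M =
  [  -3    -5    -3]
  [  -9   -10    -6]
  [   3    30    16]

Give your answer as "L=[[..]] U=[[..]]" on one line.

L=[[1,0,0],[3,1,0],[-1,5,1]] U=[[-3,-5,-3],[0,5,3],[0,0,-2]]

  R1 -= 3·R0 → [0,5,3]
  R2 -= -1·R0 → [0,25,13]
  R2 -= 5·R1 → [0,0,-2]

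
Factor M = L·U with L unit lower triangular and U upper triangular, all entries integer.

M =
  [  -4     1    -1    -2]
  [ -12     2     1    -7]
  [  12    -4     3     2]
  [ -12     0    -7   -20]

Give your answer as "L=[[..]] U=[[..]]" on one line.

L=[[1,0,0,0],[3,1,0,0],[-3,1,1,0],[3,3,4,1]] U=[[-4,1,-1,-2],[0,-1,4,-1],[0,0,-4,-3],[0,0,0,1]]

  row1 -= 3·row0 → [0,-1,4,-1]
  row2 -= -3·row0 → [0,-1,0,-4]
  row3 -= 3·row0 → [0,-3,-4,-14]
  row2 -= 1·row1 → [0,0,-4,-3]
  row3 -= 3·row1 → [0,0,-16,-11]
  row3 -= 4·row2 → [0,0,0,1]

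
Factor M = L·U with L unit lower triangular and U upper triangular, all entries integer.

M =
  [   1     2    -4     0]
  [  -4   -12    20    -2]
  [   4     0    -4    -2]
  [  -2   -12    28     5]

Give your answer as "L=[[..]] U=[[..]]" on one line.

  row1 -= -4·row0 → [0,-4,4,-2]
  row2 -= 4·row0 → [0,-8,12,-2]
  row3 -= -2·row0 → [0,-8,20,5]
  row2 -= 2·row1 → [0,0,4,2]
  row3 -= 2·row1 → [0,0,12,9]
  row3 -= 3·row2 → [0,0,0,3]

L=[[1,0,0,0],[-4,1,0,0],[4,2,1,0],[-2,2,3,1]] U=[[1,2,-4,0],[0,-4,4,-2],[0,0,4,2],[0,0,0,3]]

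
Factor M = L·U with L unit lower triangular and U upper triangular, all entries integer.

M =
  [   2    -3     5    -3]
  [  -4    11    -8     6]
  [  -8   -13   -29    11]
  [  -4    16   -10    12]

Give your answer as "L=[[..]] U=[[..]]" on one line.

L=[[1,0,0,0],[-2,1,0,0],[-4,-5,1,0],[-2,2,-4,1]] U=[[2,-3,5,-3],[0,5,2,0],[0,0,1,-1],[0,0,0,2]]

  R1 -= -2·R0 → [0,5,2,0]
  R2 -= -4·R0 → [0,-25,-9,-1]
  R3 -= -2·R0 → [0,10,0,6]
  R2 -= -5·R1 → [0,0,1,-1]
  R3 -= 2·R1 → [0,0,-4,6]
  R3 -= -4·R2 → [0,0,0,2]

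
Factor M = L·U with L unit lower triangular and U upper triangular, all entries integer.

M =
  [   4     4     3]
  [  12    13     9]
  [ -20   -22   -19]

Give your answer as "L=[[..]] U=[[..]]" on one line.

L=[[1,0,0],[3,1,0],[-5,-2,1]] U=[[4,4,3],[0,1,0],[0,0,-4]]

  r1 -= 3·r0 → [0,1,0]
  r2 -= -5·r0 → [0,-2,-4]
  r2 -= -2·r1 → [0,0,-4]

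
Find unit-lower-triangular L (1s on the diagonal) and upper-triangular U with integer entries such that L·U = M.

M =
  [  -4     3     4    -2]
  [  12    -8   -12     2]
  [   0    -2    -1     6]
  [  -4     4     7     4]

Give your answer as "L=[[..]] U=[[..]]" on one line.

L=[[1,0,0,0],[-3,1,0,0],[0,-2,1,0],[1,1,-3,1]] U=[[-4,3,4,-2],[0,1,0,-4],[0,0,-1,-2],[0,0,0,4]]

  R1 -= -3·R0 → [0,1,0,-4]
  R2 -= 0·R0 → [0,-2,-1,6]
  R3 -= 1·R0 → [0,1,3,6]
  R2 -= -2·R1 → [0,0,-1,-2]
  R3 -= 1·R1 → [0,0,3,10]
  R3 -= -3·R2 → [0,0,0,4]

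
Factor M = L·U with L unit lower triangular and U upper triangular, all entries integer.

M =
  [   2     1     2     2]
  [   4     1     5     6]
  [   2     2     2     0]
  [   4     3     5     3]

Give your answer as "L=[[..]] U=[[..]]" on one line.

  row1 -= 2·row0 → [0,-1,1,2]
  row2 -= 1·row0 → [0,1,0,-2]
  row3 -= 2·row0 → [0,1,1,-1]
  row2 -= -1·row1 → [0,0,1,0]
  row3 -= -1·row1 → [0,0,2,1]
  row3 -= 2·row2 → [0,0,0,1]

L=[[1,0,0,0],[2,1,0,0],[1,-1,1,0],[2,-1,2,1]] U=[[2,1,2,2],[0,-1,1,2],[0,0,1,0],[0,0,0,1]]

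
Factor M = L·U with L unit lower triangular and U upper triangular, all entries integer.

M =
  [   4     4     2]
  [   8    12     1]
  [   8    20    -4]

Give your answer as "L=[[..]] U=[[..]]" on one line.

L=[[1,0,0],[2,1,0],[2,3,1]] U=[[4,4,2],[0,4,-3],[0,0,1]]

  row1 -= 2·row0 → [0,4,-3]
  row2 -= 2·row0 → [0,12,-8]
  row2 -= 3·row1 → [0,0,1]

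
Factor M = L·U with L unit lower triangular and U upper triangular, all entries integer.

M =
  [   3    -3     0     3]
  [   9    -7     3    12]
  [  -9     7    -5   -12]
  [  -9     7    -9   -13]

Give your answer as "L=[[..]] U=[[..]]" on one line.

  R1 -= 3·R0 → [0,2,3,3]
  R2 -= -3·R0 → [0,-2,-5,-3]
  R3 -= -3·R0 → [0,-2,-9,-4]
  R2 -= -1·R1 → [0,0,-2,0]
  R3 -= -1·R1 → [0,0,-6,-1]
  R3 -= 3·R2 → [0,0,0,-1]

L=[[1,0,0,0],[3,1,0,0],[-3,-1,1,0],[-3,-1,3,1]] U=[[3,-3,0,3],[0,2,3,3],[0,0,-2,0],[0,0,0,-1]]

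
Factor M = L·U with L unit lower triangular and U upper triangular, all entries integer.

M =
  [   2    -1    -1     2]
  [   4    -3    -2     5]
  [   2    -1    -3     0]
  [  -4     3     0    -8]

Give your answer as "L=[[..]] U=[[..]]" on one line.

  R1 -= 2·R0 → [0,-1,0,1]
  R2 -= 1·R0 → [0,0,-2,-2]
  R3 -= -2·R0 → [0,1,-2,-4]
  R2 -= 0·R1 → [0,0,-2,-2]
  R3 -= -1·R1 → [0,0,-2,-3]
  R3 -= 1·R2 → [0,0,0,-1]

L=[[1,0,0,0],[2,1,0,0],[1,0,1,0],[-2,-1,1,1]] U=[[2,-1,-1,2],[0,-1,0,1],[0,0,-2,-2],[0,0,0,-1]]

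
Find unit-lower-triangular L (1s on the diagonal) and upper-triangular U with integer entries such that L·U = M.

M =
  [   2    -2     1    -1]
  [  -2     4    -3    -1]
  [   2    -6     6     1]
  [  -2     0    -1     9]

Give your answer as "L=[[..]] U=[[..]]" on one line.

L=[[1,0,0,0],[-1,1,0,0],[1,-2,1,0],[-1,-1,-2,1]] U=[[2,-2,1,-1],[0,2,-2,-2],[0,0,1,-2],[0,0,0,2]]

  R1 -= -1·R0 → [0,2,-2,-2]
  R2 -= 1·R0 → [0,-4,5,2]
  R3 -= -1·R0 → [0,-2,0,8]
  R2 -= -2·R1 → [0,0,1,-2]
  R3 -= -1·R1 → [0,0,-2,6]
  R3 -= -2·R2 → [0,0,0,2]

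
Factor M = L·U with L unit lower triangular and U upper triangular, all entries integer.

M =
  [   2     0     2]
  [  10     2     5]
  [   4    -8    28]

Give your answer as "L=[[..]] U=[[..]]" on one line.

  row1 -= 5·row0 → [0,2,-5]
  row2 -= 2·row0 → [0,-8,24]
  row2 -= -4·row1 → [0,0,4]

L=[[1,0,0],[5,1,0],[2,-4,1]] U=[[2,0,2],[0,2,-5],[0,0,4]]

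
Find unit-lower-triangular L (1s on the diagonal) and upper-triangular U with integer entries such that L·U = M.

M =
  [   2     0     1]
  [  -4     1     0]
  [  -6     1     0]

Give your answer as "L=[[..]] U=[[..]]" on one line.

  r1 -= -2·r0 → [0,1,2]
  r2 -= -3·r0 → [0,1,3]
  r2 -= 1·r1 → [0,0,1]

L=[[1,0,0],[-2,1,0],[-3,1,1]] U=[[2,0,1],[0,1,2],[0,0,1]]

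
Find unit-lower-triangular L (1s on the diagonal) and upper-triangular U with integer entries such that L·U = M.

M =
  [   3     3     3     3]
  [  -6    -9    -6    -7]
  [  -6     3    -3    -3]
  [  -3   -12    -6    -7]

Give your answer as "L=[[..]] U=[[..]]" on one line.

L=[[1,0,0,0],[-2,1,0,0],[-2,-3,1,0],[-1,3,-1,1]] U=[[3,3,3,3],[0,-3,0,-1],[0,0,3,0],[0,0,0,-1]]

  row1 -= -2·row0 → [0,-3,0,-1]
  row2 -= -2·row0 → [0,9,3,3]
  row3 -= -1·row0 → [0,-9,-3,-4]
  row2 -= -3·row1 → [0,0,3,0]
  row3 -= 3·row1 → [0,0,-3,-1]
  row3 -= -1·row2 → [0,0,0,-1]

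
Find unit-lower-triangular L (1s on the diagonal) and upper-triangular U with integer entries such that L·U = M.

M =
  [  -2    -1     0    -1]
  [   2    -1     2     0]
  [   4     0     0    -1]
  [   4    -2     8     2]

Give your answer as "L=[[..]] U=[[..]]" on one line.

L=[[1,0,0,0],[-1,1,0,0],[-2,1,1,0],[-2,2,-2,1]] U=[[-2,-1,0,-1],[0,-2,2,-1],[0,0,-2,-2],[0,0,0,-2]]

  r1 -= -1·r0 → [0,-2,2,-1]
  r2 -= -2·r0 → [0,-2,0,-3]
  r3 -= -2·r0 → [0,-4,8,0]
  r2 -= 1·r1 → [0,0,-2,-2]
  r3 -= 2·r1 → [0,0,4,2]
  r3 -= -2·r2 → [0,0,0,-2]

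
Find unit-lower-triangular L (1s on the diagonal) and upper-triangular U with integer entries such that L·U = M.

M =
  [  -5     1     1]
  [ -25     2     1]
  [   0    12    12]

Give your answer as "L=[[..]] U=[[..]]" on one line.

L=[[1,0,0],[5,1,0],[0,-4,1]] U=[[-5,1,1],[0,-3,-4],[0,0,-4]]

  R1 -= 5·R0 → [0,-3,-4]
  R2 -= 0·R0 → [0,12,12]
  R2 -= -4·R1 → [0,0,-4]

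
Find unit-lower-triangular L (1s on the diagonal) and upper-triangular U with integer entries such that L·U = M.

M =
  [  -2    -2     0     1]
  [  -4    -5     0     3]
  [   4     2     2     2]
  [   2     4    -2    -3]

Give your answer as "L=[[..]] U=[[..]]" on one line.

  R1 -= 2·R0 → [0,-1,0,1]
  R2 -= -2·R0 → [0,-2,2,4]
  R3 -= -1·R0 → [0,2,-2,-2]
  R2 -= 2·R1 → [0,0,2,2]
  R3 -= -2·R1 → [0,0,-2,0]
  R3 -= -1·R2 → [0,0,0,2]

L=[[1,0,0,0],[2,1,0,0],[-2,2,1,0],[-1,-2,-1,1]] U=[[-2,-2,0,1],[0,-1,0,1],[0,0,2,2],[0,0,0,2]]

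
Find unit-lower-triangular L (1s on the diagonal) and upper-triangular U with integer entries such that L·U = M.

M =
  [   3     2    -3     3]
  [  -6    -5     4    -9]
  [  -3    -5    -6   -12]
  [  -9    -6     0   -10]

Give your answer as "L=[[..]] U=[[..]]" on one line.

L=[[1,0,0,0],[-2,1,0,0],[-1,3,1,0],[-3,0,3,1]] U=[[3,2,-3,3],[0,-1,-2,-3],[0,0,-3,0],[0,0,0,-1]]

  R1 -= -2·R0 → [0,-1,-2,-3]
  R2 -= -1·R0 → [0,-3,-9,-9]
  R3 -= -3·R0 → [0,0,-9,-1]
  R2 -= 3·R1 → [0,0,-3,0]
  R3 -= 0·R1 → [0,0,-9,-1]
  R3 -= 3·R2 → [0,0,0,-1]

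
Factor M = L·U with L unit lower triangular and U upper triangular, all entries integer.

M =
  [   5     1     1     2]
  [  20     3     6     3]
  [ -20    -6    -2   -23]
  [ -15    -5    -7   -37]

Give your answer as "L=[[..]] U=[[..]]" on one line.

L=[[1,0,0,0],[4,1,0,0],[-4,2,1,0],[-3,2,4,1]] U=[[5,1,1,2],[0,-1,2,-5],[0,0,-2,-5],[0,0,0,-1]]

  R1 -= 4·R0 → [0,-1,2,-5]
  R2 -= -4·R0 → [0,-2,2,-15]
  R3 -= -3·R0 → [0,-2,-4,-31]
  R2 -= 2·R1 → [0,0,-2,-5]
  R3 -= 2·R1 → [0,0,-8,-21]
  R3 -= 4·R2 → [0,0,0,-1]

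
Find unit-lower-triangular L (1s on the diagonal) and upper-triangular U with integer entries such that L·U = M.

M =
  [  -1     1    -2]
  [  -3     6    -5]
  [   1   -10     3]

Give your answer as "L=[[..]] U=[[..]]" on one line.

  row1 -= 3·row0 → [0,3,1]
  row2 -= -1·row0 → [0,-9,1]
  row2 -= -3·row1 → [0,0,4]

L=[[1,0,0],[3,1,0],[-1,-3,1]] U=[[-1,1,-2],[0,3,1],[0,0,4]]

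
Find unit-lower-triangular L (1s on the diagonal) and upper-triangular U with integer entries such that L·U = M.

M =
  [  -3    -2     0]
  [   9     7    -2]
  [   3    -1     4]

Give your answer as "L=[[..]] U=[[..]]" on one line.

L=[[1,0,0],[-3,1,0],[-1,-3,1]] U=[[-3,-2,0],[0,1,-2],[0,0,-2]]

  r1 -= -3·r0 → [0,1,-2]
  r2 -= -1·r0 → [0,-3,4]
  r2 -= -3·r1 → [0,0,-2]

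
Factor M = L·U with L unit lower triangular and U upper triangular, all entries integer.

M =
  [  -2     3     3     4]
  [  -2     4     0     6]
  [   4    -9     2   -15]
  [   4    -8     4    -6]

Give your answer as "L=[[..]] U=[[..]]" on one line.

L=[[1,0,0,0],[1,1,0,0],[-2,-3,1,0],[-2,-2,-4,1]] U=[[-2,3,3,4],[0,1,-3,2],[0,0,-1,-1],[0,0,0,2]]

  r1 -= 1·r0 → [0,1,-3,2]
  r2 -= -2·r0 → [0,-3,8,-7]
  r3 -= -2·r0 → [0,-2,10,2]
  r2 -= -3·r1 → [0,0,-1,-1]
  r3 -= -2·r1 → [0,0,4,6]
  r3 -= -4·r2 → [0,0,0,2]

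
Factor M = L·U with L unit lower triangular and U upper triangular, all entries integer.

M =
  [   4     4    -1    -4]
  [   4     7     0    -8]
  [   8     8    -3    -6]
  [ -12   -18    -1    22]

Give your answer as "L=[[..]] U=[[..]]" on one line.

L=[[1,0,0,0],[1,1,0,0],[2,0,1,0],[-3,-2,2,1]] U=[[4,4,-1,-4],[0,3,1,-4],[0,0,-1,2],[0,0,0,-2]]

  r1 -= 1·r0 → [0,3,1,-4]
  r2 -= 2·r0 → [0,0,-1,2]
  r3 -= -3·r0 → [0,-6,-4,10]
  r2 -= 0·r1 → [0,0,-1,2]
  r3 -= -2·r1 → [0,0,-2,2]
  r3 -= 2·r2 → [0,0,0,-2]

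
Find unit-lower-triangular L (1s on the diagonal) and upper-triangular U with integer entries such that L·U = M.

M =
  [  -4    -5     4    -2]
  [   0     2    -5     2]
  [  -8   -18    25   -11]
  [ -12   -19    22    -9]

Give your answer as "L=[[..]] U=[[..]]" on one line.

  R1 -= 0·R0 → [0,2,-5,2]
  R2 -= 2·R0 → [0,-8,17,-7]
  R3 -= 3·R0 → [0,-4,10,-3]
  R2 -= -4·R1 → [0,0,-3,1]
  R3 -= -2·R1 → [0,0,0,1]
  R3 -= 0·R2 → [0,0,0,1]

L=[[1,0,0,0],[0,1,0,0],[2,-4,1,0],[3,-2,0,1]] U=[[-4,-5,4,-2],[0,2,-5,2],[0,0,-3,1],[0,0,0,1]]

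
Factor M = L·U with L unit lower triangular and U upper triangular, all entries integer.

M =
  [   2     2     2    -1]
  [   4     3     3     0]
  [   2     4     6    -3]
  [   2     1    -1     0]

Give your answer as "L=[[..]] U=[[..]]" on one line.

  r1 -= 2·r0 → [0,-1,-1,2]
  r2 -= 1·r0 → [0,2,4,-2]
  r3 -= 1·r0 → [0,-1,-3,1]
  r2 -= -2·r1 → [0,0,2,2]
  r3 -= 1·r1 → [0,0,-2,-1]
  r3 -= -1·r2 → [0,0,0,1]

L=[[1,0,0,0],[2,1,0,0],[1,-2,1,0],[1,1,-1,1]] U=[[2,2,2,-1],[0,-1,-1,2],[0,0,2,2],[0,0,0,1]]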